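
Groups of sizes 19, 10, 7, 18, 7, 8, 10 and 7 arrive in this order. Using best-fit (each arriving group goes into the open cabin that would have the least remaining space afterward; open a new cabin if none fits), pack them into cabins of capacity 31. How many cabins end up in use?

4

  19 → cabin 1 (new)  [load 19/31]
  10 → cabin 1  [load 29/31]
  7 → cabin 2 (new)  [load 7/31]
  18 → cabin 2  [load 25/31]
  7 → cabin 3 (new)  [load 7/31]
  8 → cabin 3  [load 15/31]
  10 → cabin 3  [load 25/31]
  7 → cabin 4 (new)  [load 7/31]
4 cabins opened.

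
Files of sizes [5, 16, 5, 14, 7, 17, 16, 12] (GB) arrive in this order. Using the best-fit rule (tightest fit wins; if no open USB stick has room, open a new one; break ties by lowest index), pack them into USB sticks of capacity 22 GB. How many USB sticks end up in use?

  5 → USB stick 1 (new)  [load 5/22]
  16 → USB stick 1  [load 21/22]
  5 → USB stick 2 (new)  [load 5/22]
  14 → USB stick 2  [load 19/22]
  7 → USB stick 3 (new)  [load 7/22]
  17 → USB stick 4 (new)  [load 17/22]
  16 → USB stick 5 (new)  [load 16/22]
  12 → USB stick 3  [load 19/22]
5 USB sticks opened.

5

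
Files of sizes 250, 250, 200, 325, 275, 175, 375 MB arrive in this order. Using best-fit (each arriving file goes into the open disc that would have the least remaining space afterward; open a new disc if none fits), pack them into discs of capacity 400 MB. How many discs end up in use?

6

  250 → disc 1 (new)  [load 250/400]
  250 → disc 2 (new)  [load 250/400]
  200 → disc 3 (new)  [load 200/400]
  325 → disc 4 (new)  [load 325/400]
  275 → disc 5 (new)  [load 275/400]
  175 → disc 3  [load 375/400]
  375 → disc 6 (new)  [load 375/400]
6 discs opened.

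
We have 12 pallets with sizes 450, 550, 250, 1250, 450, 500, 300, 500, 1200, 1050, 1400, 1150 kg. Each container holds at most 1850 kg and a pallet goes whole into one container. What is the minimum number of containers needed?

5

Total = 1400 + 1250 + 1200 + 1150 + 1050 + 550 + 500 + 500 + 450 + 450 + 300 + 250 = 9050 kg.
Lower bound: ⌈9050/1850⌉ = 5 containers.
A packing using 5 containers:
  container 1: 1400 + 450 = 1850
  container 2: 1250 + 550 = 1800
  container 3: 1200 + 500 = 1700
  container 4: 1150 + 450 + 250 = 1850
  container 5: 1050 + 500 + 300 = 1850
This matches the lower bound, so 5 is optimal.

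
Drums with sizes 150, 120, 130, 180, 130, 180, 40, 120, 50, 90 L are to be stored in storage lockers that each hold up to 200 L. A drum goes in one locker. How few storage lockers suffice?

Total = 180 + 180 + 150 + 130 + 130 + 120 + 120 + 90 + 50 + 40 = 1190 L.
Lower bound: ⌈1190/200⌉ = 6 storage lockers.
Also, 7 drums each exceed 100 L, and no two of those can share a locker, so at least 7 storage lockers are needed.
A packing using 8 storage lockers:
  locker 1: 180 = 180
  locker 2: 180 = 180
  locker 3: 150 + 50 = 200
  locker 4: 130 + 40 = 170
  locker 5: 130 = 130
  locker 6: 120 = 120
  locker 7: 120 = 120
  locker 8: 90 = 90
No arrangement into 7 storage lockers stays within capacity, so 8 is optimal.

8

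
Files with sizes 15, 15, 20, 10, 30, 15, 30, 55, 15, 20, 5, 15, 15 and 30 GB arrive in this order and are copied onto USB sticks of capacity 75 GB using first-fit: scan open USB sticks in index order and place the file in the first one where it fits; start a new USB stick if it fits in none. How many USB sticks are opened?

  15 → USB stick 1 (new)  [load 15/75]
  15 → USB stick 1  [load 30/75]
  20 → USB stick 1  [load 50/75]
  10 → USB stick 1  [load 60/75]
  30 → USB stick 2 (new)  [load 30/75]
  15 → USB stick 1  [load 75/75]
  30 → USB stick 2  [load 60/75]
  55 → USB stick 3 (new)  [load 55/75]
  15 → USB stick 2  [load 75/75]
  20 → USB stick 3  [load 75/75]
  5 → USB stick 4 (new)  [load 5/75]
  15 → USB stick 4  [load 20/75]
  15 → USB stick 4  [load 35/75]
  30 → USB stick 4  [load 65/75]
4 USB sticks opened.

4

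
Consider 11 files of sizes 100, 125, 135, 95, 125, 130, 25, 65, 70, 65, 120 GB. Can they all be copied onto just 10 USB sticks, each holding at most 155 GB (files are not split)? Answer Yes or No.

Yes

A valid assignment using 9 USB sticks:
  USB stick 1: 135 = 135
  USB stick 2: 130 + 25 = 155
  USB stick 3: 125 = 125
  USB stick 4: 125 = 125
  USB stick 5: 120 = 120
  USB stick 6: 100 = 100
  USB stick 7: 95 = 95
  USB stick 8: 70 + 65 = 135
  USB stick 9: 65 = 65
That uses only 9 ≤ 10, so 10 USB sticks are enough.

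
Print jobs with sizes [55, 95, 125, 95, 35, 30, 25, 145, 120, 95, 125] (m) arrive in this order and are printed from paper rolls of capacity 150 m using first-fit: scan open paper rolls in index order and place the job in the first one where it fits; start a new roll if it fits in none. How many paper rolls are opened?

7

  55 → roll 1 (new)  [load 55/150]
  95 → roll 1  [load 150/150]
  125 → roll 2 (new)  [load 125/150]
  95 → roll 3 (new)  [load 95/150]
  35 → roll 3  [load 130/150]
  30 → roll 4 (new)  [load 30/150]
  25 → roll 2  [load 150/150]
  145 → roll 5 (new)  [load 145/150]
  120 → roll 4  [load 150/150]
  95 → roll 6 (new)  [load 95/150]
  125 → roll 7 (new)  [load 125/150]
7 paper rolls opened.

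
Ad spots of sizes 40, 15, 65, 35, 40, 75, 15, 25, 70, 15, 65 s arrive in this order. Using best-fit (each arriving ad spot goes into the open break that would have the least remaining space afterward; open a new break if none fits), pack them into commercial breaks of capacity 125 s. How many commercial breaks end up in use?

5

  40 → break 1 (new)  [load 40/125]
  15 → break 1  [load 55/125]
  65 → break 1  [load 120/125]
  35 → break 2 (new)  [load 35/125]
  40 → break 2  [load 75/125]
  75 → break 3 (new)  [load 75/125]
  15 → break 2  [load 90/125]
  25 → break 2  [load 115/125]
  70 → break 4 (new)  [load 70/125]
  15 → break 3  [load 90/125]
  65 → break 5 (new)  [load 65/125]
5 commercial breaks opened.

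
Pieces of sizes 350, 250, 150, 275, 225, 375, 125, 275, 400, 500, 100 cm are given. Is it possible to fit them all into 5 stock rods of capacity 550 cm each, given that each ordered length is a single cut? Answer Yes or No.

No

Total = 3025 cm; ⌈3025/550⌉ = 6.
At least 6 stock rods are required, but only 5 are allowed.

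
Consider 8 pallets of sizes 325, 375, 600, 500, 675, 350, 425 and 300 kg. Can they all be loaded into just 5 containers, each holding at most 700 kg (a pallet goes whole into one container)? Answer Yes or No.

Total = 3550 kg; ⌈3550/700⌉ = 6.
At least 6 containers are required, but only 5 are allowed.

No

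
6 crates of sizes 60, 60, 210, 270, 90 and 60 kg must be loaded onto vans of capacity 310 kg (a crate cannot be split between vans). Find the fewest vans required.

Total = 270 + 210 + 90 + 60 + 60 + 60 = 750 kg.
Lower bound: ⌈750/310⌉ = 3 vans.
A packing using 3 vans:
  van 1: 270 = 270
  van 2: 210 + 90 = 300
  van 3: 60 + 60 + 60 = 180
This matches the lower bound, so 3 is optimal.

3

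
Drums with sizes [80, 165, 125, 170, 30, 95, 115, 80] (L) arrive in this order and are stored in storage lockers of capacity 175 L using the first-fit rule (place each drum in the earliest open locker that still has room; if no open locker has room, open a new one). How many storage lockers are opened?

  80 → locker 1 (new)  [load 80/175]
  165 → locker 2 (new)  [load 165/175]
  125 → locker 3 (new)  [load 125/175]
  170 → locker 4 (new)  [load 170/175]
  30 → locker 1  [load 110/175]
  95 → locker 5 (new)  [load 95/175]
  115 → locker 6 (new)  [load 115/175]
  80 → locker 5  [load 175/175]
6 storage lockers opened.

6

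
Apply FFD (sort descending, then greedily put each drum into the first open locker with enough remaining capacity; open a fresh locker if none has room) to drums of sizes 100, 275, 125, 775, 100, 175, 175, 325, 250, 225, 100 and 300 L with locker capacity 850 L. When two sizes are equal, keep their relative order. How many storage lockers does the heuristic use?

4

Sorted descending: 775, 325, 300, 275, 250, 225, 175, 175, 125, 100, 100, 100.
  775 → locker 1 (new)  [load 775/850]
  325 → locker 2 (new)  [load 325/850]
  300 → locker 2  [load 625/850]
  275 → locker 3 (new)  [load 275/850]
  250 → locker 3  [load 525/850]
  225 → locker 2  [load 850/850]
  175 → locker 3  [load 700/850]
  175 → locker 4 (new)  [load 175/850]
  125 → locker 3  [load 825/850]
  100 → locker 4  [load 275/850]
  100 → locker 4  [load 375/850]
  100 → locker 4  [load 475/850]
4 storage lockers opened.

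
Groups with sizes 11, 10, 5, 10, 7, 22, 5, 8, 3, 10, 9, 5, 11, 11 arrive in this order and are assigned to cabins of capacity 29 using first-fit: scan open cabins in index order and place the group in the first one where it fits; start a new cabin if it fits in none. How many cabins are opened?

5

  11 → cabin 1 (new)  [load 11/29]
  10 → cabin 1  [load 21/29]
  5 → cabin 1  [load 26/29]
  10 → cabin 2 (new)  [load 10/29]
  7 → cabin 2  [load 17/29]
  22 → cabin 3 (new)  [load 22/29]
  5 → cabin 2  [load 22/29]
  8 → cabin 4 (new)  [load 8/29]
  3 → cabin 1  [load 29/29]
  10 → cabin 4  [load 18/29]
  9 → cabin 4  [load 27/29]
  5 → cabin 2  [load 27/29]
  11 → cabin 5 (new)  [load 11/29]
  11 → cabin 5  [load 22/29]
5 cabins opened.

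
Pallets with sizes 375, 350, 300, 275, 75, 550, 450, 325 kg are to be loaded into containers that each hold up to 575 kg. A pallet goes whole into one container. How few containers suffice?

6

Total = 550 + 450 + 375 + 350 + 325 + 300 + 275 + 75 = 2700 kg.
Lower bound: ⌈2700/575⌉ = 5 containers.
Also, 6 pallets each exceed 575/2 kg, and no two of those can share a container, so at least 6 containers are needed.
A packing using 6 containers:
  container 1: 550 = 550
  container 2: 450 + 75 = 525
  container 3: 375 = 375
  container 4: 350 = 350
  container 5: 325 = 325
  container 6: 300 + 275 = 575
This matches the lower bound, so 6 is optimal.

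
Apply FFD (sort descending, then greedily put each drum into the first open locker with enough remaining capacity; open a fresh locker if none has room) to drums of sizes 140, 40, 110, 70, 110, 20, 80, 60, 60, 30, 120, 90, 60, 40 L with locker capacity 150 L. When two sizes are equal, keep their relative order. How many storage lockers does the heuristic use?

Sorted descending: 140, 120, 110, 110, 90, 80, 70, 60, 60, 60, 40, 40, 30, 20.
  140 → locker 1 (new)  [load 140/150]
  120 → locker 2 (new)  [load 120/150]
  110 → locker 3 (new)  [load 110/150]
  110 → locker 4 (new)  [load 110/150]
  90 → locker 5 (new)  [load 90/150]
  80 → locker 6 (new)  [load 80/150]
  70 → locker 6  [load 150/150]
  60 → locker 5  [load 150/150]
  60 → locker 7 (new)  [load 60/150]
  60 → locker 7  [load 120/150]
  40 → locker 3  [load 150/150]
  40 → locker 4  [load 150/150]
  30 → locker 2  [load 150/150]
  20 → locker 7  [load 140/150]
7 storage lockers opened.

7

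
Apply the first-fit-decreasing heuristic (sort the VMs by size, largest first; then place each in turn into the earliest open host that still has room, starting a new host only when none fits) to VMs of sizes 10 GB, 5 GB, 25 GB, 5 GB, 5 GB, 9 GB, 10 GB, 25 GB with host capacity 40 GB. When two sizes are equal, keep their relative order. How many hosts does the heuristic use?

3

Sorted descending: 25, 25, 10, 10, 9, 5, 5, 5.
  25 → host 1 (new)  [load 25/40]
  25 → host 2 (new)  [load 25/40]
  10 → host 1  [load 35/40]
  10 → host 2  [load 35/40]
  9 → host 3 (new)  [load 9/40]
  5 → host 1  [load 40/40]
  5 → host 2  [load 40/40]
  5 → host 3  [load 14/40]
3 hosts opened.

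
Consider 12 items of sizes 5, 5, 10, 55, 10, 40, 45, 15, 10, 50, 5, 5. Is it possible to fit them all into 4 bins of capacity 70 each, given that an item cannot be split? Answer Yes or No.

Yes

A valid assignment using 4 bins:
  bin 1: 55 + 15 = 70
  bin 2: 50 + 10 + 10 = 70
  bin 3: 45 + 10 + 5 + 5 + 5 = 70
  bin 4: 40 + 5 = 45
Every load is within 70, so 4 bins suffice.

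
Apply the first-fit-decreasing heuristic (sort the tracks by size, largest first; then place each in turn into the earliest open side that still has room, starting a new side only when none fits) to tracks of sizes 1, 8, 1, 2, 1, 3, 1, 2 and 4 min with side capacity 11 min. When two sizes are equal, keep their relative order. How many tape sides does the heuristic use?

Sorted descending: 8, 4, 3, 2, 2, 1, 1, 1, 1.
  8 → side 1 (new)  [load 8/11]
  4 → side 2 (new)  [load 4/11]
  3 → side 1  [load 11/11]
  2 → side 2  [load 6/11]
  2 → side 2  [load 8/11]
  1 → side 2  [load 9/11]
  1 → side 2  [load 10/11]
  1 → side 2  [load 11/11]
  1 → side 3 (new)  [load 1/11]
3 tape sides opened.

3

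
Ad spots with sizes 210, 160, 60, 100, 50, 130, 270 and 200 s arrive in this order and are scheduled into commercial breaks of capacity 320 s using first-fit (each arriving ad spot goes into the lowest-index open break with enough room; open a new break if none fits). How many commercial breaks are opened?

  210 → break 1 (new)  [load 210/320]
  160 → break 2 (new)  [load 160/320]
  60 → break 1  [load 270/320]
  100 → break 2  [load 260/320]
  50 → break 1  [load 320/320]
  130 → break 3 (new)  [load 130/320]
  270 → break 4 (new)  [load 270/320]
  200 → break 5 (new)  [load 200/320]
5 commercial breaks opened.

5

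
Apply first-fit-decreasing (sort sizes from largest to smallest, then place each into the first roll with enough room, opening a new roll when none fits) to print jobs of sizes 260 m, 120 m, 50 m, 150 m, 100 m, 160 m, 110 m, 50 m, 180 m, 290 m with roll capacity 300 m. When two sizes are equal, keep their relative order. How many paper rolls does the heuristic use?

6

Sorted descending: 290, 260, 180, 160, 150, 120, 110, 100, 50, 50.
  290 → roll 1 (new)  [load 290/300]
  260 → roll 2 (new)  [load 260/300]
  180 → roll 3 (new)  [load 180/300]
  160 → roll 4 (new)  [load 160/300]
  150 → roll 5 (new)  [load 150/300]
  120 → roll 3  [load 300/300]
  110 → roll 4  [load 270/300]
  100 → roll 5  [load 250/300]
  50 → roll 5  [load 300/300]
  50 → roll 6 (new)  [load 50/300]
6 paper rolls opened.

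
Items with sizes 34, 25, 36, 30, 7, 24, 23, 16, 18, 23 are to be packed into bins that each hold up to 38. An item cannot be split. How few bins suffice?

8

Total = 36 + 34 + 30 + 25 + 24 + 23 + 23 + 18 + 16 + 7 = 236.
Lower bound: ⌈236/38⌉ = 7 bins.
A packing using 8 bins:
  bin 1: 36 = 36
  bin 2: 34 = 34
  bin 3: 30 + 7 = 37
  bin 4: 25 = 25
  bin 5: 24 = 24
  bin 6: 23 = 23
  bin 7: 23 = 23
  bin 8: 18 + 16 = 34
No arrangement into 7 bins stays within capacity, so 8 is optimal.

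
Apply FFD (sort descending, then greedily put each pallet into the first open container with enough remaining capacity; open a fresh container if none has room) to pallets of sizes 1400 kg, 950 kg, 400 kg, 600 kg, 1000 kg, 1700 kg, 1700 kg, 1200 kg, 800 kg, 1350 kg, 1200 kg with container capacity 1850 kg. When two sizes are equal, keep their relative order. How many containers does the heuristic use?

8

Sorted descending: 1700, 1700, 1400, 1350, 1200, 1200, 1000, 950, 800, 600, 400.
  1700 → container 1 (new)  [load 1700/1850]
  1700 → container 2 (new)  [load 1700/1850]
  1400 → container 3 (new)  [load 1400/1850]
  1350 → container 4 (new)  [load 1350/1850]
  1200 → container 5 (new)  [load 1200/1850]
  1200 → container 6 (new)  [load 1200/1850]
  1000 → container 7 (new)  [load 1000/1850]
  950 → container 8 (new)  [load 950/1850]
  800 → container 7  [load 1800/1850]
  600 → container 5  [load 1800/1850]
  400 → container 3  [load 1800/1850]
8 containers opened.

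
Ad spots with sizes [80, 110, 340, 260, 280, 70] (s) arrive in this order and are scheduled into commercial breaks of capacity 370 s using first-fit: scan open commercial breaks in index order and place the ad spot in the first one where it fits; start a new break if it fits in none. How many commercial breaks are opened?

  80 → break 1 (new)  [load 80/370]
  110 → break 1  [load 190/370]
  340 → break 2 (new)  [load 340/370]
  260 → break 3 (new)  [load 260/370]
  280 → break 4 (new)  [load 280/370]
  70 → break 1  [load 260/370]
4 commercial breaks opened.

4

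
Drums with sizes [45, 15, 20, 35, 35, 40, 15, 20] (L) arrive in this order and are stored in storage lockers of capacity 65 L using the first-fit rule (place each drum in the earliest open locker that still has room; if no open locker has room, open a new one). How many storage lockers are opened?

4

  45 → locker 1 (new)  [load 45/65]
  15 → locker 1  [load 60/65]
  20 → locker 2 (new)  [load 20/65]
  35 → locker 2  [load 55/65]
  35 → locker 3 (new)  [load 35/65]
  40 → locker 4 (new)  [load 40/65]
  15 → locker 3  [load 50/65]
  20 → locker 4  [load 60/65]
4 storage lockers opened.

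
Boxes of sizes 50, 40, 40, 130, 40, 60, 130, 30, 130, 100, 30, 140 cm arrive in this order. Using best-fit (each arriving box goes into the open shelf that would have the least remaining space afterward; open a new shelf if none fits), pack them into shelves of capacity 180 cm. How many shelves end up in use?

  50 → shelf 1 (new)  [load 50/180]
  40 → shelf 1  [load 90/180]
  40 → shelf 1  [load 130/180]
  130 → shelf 2 (new)  [load 130/180]
  40 → shelf 1  [load 170/180]
  60 → shelf 3 (new)  [load 60/180]
  130 → shelf 4 (new)  [load 130/180]
  30 → shelf 2  [load 160/180]
  130 → shelf 5 (new)  [load 130/180]
  100 → shelf 3  [load 160/180]
  30 → shelf 4  [load 160/180]
  140 → shelf 6 (new)  [load 140/180]
6 shelves opened.

6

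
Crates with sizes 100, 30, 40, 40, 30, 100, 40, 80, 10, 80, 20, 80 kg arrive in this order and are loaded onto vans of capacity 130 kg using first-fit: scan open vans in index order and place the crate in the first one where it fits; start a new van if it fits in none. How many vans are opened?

  100 → van 1 (new)  [load 100/130]
  30 → van 1  [load 130/130]
  40 → van 2 (new)  [load 40/130]
  40 → van 2  [load 80/130]
  30 → van 2  [load 110/130]
  100 → van 3 (new)  [load 100/130]
  40 → van 4 (new)  [load 40/130]
  80 → van 4  [load 120/130]
  10 → van 2  [load 120/130]
  80 → van 5 (new)  [load 80/130]
  20 → van 3  [load 120/130]
  80 → van 6 (new)  [load 80/130]
6 vans opened.

6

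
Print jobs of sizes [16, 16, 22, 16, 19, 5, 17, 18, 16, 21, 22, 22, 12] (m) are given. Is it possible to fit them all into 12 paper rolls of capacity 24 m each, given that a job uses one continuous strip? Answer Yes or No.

Yes

A valid assignment using 12 paper rolls:
  roll 1: 22 = 22
  roll 2: 22 = 22
  roll 3: 22 = 22
  roll 4: 21 = 21
  roll 5: 19 + 5 = 24
  roll 6: 18 = 18
  roll 7: 17 = 17
  roll 8: 16 = 16
  roll 9: 16 = 16
  roll 10: 16 = 16
  roll 11: 16 = 16
  roll 12: 12 = 12
Every load is within 24 m, so 12 paper rolls suffice.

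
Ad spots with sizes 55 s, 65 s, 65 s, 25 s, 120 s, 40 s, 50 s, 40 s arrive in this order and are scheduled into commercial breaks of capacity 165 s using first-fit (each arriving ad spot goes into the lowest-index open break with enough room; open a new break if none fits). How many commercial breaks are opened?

  55 → break 1 (new)  [load 55/165]
  65 → break 1  [load 120/165]
  65 → break 2 (new)  [load 65/165]
  25 → break 1  [load 145/165]
  120 → break 3 (new)  [load 120/165]
  40 → break 2  [load 105/165]
  50 → break 2  [load 155/165]
  40 → break 3  [load 160/165]
3 commercial breaks opened.

3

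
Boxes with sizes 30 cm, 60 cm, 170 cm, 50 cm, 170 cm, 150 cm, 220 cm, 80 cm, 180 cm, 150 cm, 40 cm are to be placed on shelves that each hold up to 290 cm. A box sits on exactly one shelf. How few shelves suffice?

Total = 220 + 180 + 170 + 170 + 150 + 150 + 80 + 60 + 50 + 40 + 30 = 1300 cm.
Lower bound: ⌈1300/290⌉ = 5 shelves.
Also, 6 boxes each exceed 145 cm, and no two of those can share a shelf, so at least 6 shelves are needed.
A packing using 6 shelves:
  shelf 1: 220 + 60 = 280
  shelf 2: 180 + 80 + 30 = 290
  shelf 3: 170 + 50 + 40 = 260
  shelf 4: 170 = 170
  shelf 5: 150 = 150
  shelf 6: 150 = 150
This matches the lower bound, so 6 is optimal.

6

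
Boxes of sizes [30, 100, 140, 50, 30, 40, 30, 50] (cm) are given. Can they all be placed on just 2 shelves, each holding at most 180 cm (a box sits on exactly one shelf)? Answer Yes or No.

Total = 470 cm; ⌈470/180⌉ = 3.
At least 3 shelves are required, but only 2 are allowed.

No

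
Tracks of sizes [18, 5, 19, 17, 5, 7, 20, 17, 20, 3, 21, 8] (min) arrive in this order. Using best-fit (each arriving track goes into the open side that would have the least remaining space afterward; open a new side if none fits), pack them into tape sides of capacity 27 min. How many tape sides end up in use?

  18 → side 1 (new)  [load 18/27]
  5 → side 1  [load 23/27]
  19 → side 2 (new)  [load 19/27]
  17 → side 3 (new)  [load 17/27]
  5 → side 2  [load 24/27]
  7 → side 3  [load 24/27]
  20 → side 4 (new)  [load 20/27]
  17 → side 5 (new)  [load 17/27]
  20 → side 6 (new)  [load 20/27]
  3 → side 2  [load 27/27]
  21 → side 7 (new)  [load 21/27]
  8 → side 5  [load 25/27]
7 tape sides opened.

7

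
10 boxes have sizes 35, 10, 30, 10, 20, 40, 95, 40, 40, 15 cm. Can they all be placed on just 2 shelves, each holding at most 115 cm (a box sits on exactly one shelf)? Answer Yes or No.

No

Total = 335 cm; ⌈335/115⌉ = 3.
At least 3 shelves are required, but only 2 are allowed.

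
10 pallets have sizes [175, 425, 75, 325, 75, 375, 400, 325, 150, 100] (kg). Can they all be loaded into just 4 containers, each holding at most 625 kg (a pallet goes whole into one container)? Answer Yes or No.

No

Total = 2425 kg; ⌈2425/625⌉ = 4.
5 pallets each exceed half the capacity and cannot share a container, forcing at least 5 containers.
At least 5 containers are required, but only 4 are allowed.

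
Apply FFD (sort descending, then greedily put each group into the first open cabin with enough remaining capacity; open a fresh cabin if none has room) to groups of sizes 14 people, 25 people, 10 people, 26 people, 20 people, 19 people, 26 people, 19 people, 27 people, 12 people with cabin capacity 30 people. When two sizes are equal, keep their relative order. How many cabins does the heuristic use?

8

Sorted descending: 27, 26, 26, 25, 20, 19, 19, 14, 12, 10.
  27 → cabin 1 (new)  [load 27/30]
  26 → cabin 2 (new)  [load 26/30]
  26 → cabin 3 (new)  [load 26/30]
  25 → cabin 4 (new)  [load 25/30]
  20 → cabin 5 (new)  [load 20/30]
  19 → cabin 6 (new)  [load 19/30]
  19 → cabin 7 (new)  [load 19/30]
  14 → cabin 8 (new)  [load 14/30]
  12 → cabin 8  [load 26/30]
  10 → cabin 5  [load 30/30]
8 cabins opened.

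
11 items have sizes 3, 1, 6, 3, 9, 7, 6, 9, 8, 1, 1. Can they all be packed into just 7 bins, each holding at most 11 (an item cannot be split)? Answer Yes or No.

A valid assignment using 6 bins:
  bin 1: 9 + 1 + 1 = 11
  bin 2: 9 + 1 = 10
  bin 3: 8 + 3 = 11
  bin 4: 7 + 3 = 10
  bin 5: 6 = 6
  bin 6: 6 = 6
That uses only 6 ≤ 7, so 7 bins are enough.

Yes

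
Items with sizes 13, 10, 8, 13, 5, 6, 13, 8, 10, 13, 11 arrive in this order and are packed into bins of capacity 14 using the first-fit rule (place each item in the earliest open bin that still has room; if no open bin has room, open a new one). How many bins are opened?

  13 → bin 1 (new)  [load 13/14]
  10 → bin 2 (new)  [load 10/14]
  8 → bin 3 (new)  [load 8/14]
  13 → bin 4 (new)  [load 13/14]
  5 → bin 3  [load 13/14]
  6 → bin 5 (new)  [load 6/14]
  13 → bin 6 (new)  [load 13/14]
  8 → bin 5  [load 14/14]
  10 → bin 7 (new)  [load 10/14]
  13 → bin 8 (new)  [load 13/14]
  11 → bin 9 (new)  [load 11/14]
9 bins opened.

9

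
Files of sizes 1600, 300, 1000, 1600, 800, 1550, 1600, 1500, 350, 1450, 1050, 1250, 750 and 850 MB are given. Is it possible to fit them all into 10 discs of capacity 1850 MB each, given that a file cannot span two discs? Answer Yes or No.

Yes

A valid assignment using 10 discs:
  disc 1: 1600 = 1600
  disc 2: 1600 = 1600
  disc 3: 1600 = 1600
  disc 4: 1550 + 300 = 1850
  disc 5: 1500 + 350 = 1850
  disc 6: 1450 = 1450
  disc 7: 1250 = 1250
  disc 8: 1050 + 800 = 1850
  disc 9: 1000 + 850 = 1850
  disc 10: 750 = 750
Every load is within 1850 MB, so 10 discs suffice.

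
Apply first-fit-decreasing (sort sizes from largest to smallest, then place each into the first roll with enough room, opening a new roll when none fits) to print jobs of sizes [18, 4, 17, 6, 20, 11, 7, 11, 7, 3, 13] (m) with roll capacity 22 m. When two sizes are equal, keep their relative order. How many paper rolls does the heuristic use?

6

Sorted descending: 20, 18, 17, 13, 11, 11, 7, 7, 6, 4, 3.
  20 → roll 1 (new)  [load 20/22]
  18 → roll 2 (new)  [load 18/22]
  17 → roll 3 (new)  [load 17/22]
  13 → roll 4 (new)  [load 13/22]
  11 → roll 5 (new)  [load 11/22]
  11 → roll 5  [load 22/22]
  7 → roll 4  [load 20/22]
  7 → roll 6 (new)  [load 7/22]
  6 → roll 6  [load 13/22]
  4 → roll 2  [load 22/22]
  3 → roll 3  [load 20/22]
6 paper rolls opened.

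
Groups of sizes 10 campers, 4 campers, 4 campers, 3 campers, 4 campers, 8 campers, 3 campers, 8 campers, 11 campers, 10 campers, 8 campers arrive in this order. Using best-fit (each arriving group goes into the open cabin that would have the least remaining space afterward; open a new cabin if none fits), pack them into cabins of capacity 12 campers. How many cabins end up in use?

7

  10 → cabin 1 (new)  [load 10/12]
  4 → cabin 2 (new)  [load 4/12]
  4 → cabin 2  [load 8/12]
  3 → cabin 2  [load 11/12]
  4 → cabin 3 (new)  [load 4/12]
  8 → cabin 3  [load 12/12]
  3 → cabin 4 (new)  [load 3/12]
  8 → cabin 4  [load 11/12]
  11 → cabin 5 (new)  [load 11/12]
  10 → cabin 6 (new)  [load 10/12]
  8 → cabin 7 (new)  [load 8/12]
7 cabins opened.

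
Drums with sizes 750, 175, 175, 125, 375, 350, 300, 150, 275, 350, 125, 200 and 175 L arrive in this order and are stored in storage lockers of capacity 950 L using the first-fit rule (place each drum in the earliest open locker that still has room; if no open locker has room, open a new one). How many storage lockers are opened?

  750 → locker 1 (new)  [load 750/950]
  175 → locker 1  [load 925/950]
  175 → locker 2 (new)  [load 175/950]
  125 → locker 2  [load 300/950]
  375 → locker 2  [load 675/950]
  350 → locker 3 (new)  [load 350/950]
  300 → locker 3  [load 650/950]
  150 → locker 2  [load 825/950]
  275 → locker 3  [load 925/950]
  350 → locker 4 (new)  [load 350/950]
  125 → locker 2  [load 950/950]
  200 → locker 4  [load 550/950]
  175 → locker 4  [load 725/950]
4 storage lockers opened.

4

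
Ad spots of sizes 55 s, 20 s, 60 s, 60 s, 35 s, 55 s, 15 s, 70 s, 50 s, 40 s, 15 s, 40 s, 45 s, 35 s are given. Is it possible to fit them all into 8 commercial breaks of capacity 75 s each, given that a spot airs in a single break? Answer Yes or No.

No

Total = 595 s; ⌈595/75⌉ = 8.
9 ad spots each exceed half the capacity and cannot share a break, forcing at least 9 commercial breaks.
At least 9 commercial breaks are required, but only 8 are allowed.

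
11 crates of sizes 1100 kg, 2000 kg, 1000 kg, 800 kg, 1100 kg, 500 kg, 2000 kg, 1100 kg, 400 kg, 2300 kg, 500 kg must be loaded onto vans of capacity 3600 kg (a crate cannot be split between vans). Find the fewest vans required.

Total = 2300 + 2000 + 2000 + 1100 + 1100 + 1100 + 1000 + 800 + 500 + 500 + 400 = 12800 kg.
Lower bound: ⌈12800/3600⌉ = 4 vans.
A packing using 4 vans:
  van 1: 2300 + 1100 = 3400
  van 2: 2000 + 1100 + 500 = 3600
  van 3: 2000 + 1100 + 500 = 3600
  van 4: 1000 + 800 + 400 = 2200
This matches the lower bound, so 4 is optimal.

4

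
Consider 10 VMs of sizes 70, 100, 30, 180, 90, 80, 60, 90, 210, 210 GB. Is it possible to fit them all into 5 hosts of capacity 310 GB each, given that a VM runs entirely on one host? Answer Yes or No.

A valid assignment using 4 hosts:
  host 1: 210 + 100 = 310
  host 2: 210 + 90 = 300
  host 3: 180 + 90 + 30 = 300
  host 4: 80 + 70 + 60 = 210
That uses only 4 ≤ 5, so 5 hosts are enough.

Yes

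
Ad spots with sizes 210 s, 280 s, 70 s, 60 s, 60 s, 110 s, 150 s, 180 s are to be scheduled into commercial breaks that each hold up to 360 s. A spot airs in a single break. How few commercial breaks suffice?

Total = 280 + 210 + 180 + 150 + 110 + 70 + 60 + 60 = 1120 s.
Lower bound: ⌈1120/360⌉ = 4 commercial breaks.
A packing using 4 commercial breaks:
  break 1: 280 + 70 = 350
  break 2: 210 + 150 = 360
  break 3: 180 + 110 + 60 = 350
  break 4: 60 = 60
This matches the lower bound, so 4 is optimal.

4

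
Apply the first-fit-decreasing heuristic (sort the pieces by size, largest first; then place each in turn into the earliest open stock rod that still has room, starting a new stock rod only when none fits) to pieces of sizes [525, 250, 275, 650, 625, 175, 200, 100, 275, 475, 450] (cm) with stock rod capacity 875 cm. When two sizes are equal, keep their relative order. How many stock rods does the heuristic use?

5

Sorted descending: 650, 625, 525, 475, 450, 275, 275, 250, 200, 175, 100.
  650 → stock rod 1 (new)  [load 650/875]
  625 → stock rod 2 (new)  [load 625/875]
  525 → stock rod 3 (new)  [load 525/875]
  475 → stock rod 4 (new)  [load 475/875]
  450 → stock rod 5 (new)  [load 450/875]
  275 → stock rod 3  [load 800/875]
  275 → stock rod 4  [load 750/875]
  250 → stock rod 2  [load 875/875]
  200 → stock rod 1  [load 850/875]
  175 → stock rod 5  [load 625/875]
  100 → stock rod 4  [load 850/875]
5 stock rods opened.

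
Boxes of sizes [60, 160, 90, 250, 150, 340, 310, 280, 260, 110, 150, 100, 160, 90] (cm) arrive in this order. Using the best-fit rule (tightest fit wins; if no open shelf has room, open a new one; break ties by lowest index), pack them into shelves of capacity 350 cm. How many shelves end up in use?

8

  60 → shelf 1 (new)  [load 60/350]
  160 → shelf 1  [load 220/350]
  90 → shelf 1  [load 310/350]
  250 → shelf 2 (new)  [load 250/350]
  150 → shelf 3 (new)  [load 150/350]
  340 → shelf 4 (new)  [load 340/350]
  310 → shelf 5 (new)  [load 310/350]
  280 → shelf 6 (new)  [load 280/350]
  260 → shelf 7 (new)  [load 260/350]
  110 → shelf 3  [load 260/350]
  150 → shelf 8 (new)  [load 150/350]
  100 → shelf 2  [load 350/350]
  160 → shelf 8  [load 310/350]
  90 → shelf 3  [load 350/350]
8 shelves opened.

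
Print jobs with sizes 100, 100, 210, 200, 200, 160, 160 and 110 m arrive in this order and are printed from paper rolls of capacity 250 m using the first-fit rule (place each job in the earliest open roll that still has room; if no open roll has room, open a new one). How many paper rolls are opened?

7

  100 → roll 1 (new)  [load 100/250]
  100 → roll 1  [load 200/250]
  210 → roll 2 (new)  [load 210/250]
  200 → roll 3 (new)  [load 200/250]
  200 → roll 4 (new)  [load 200/250]
  160 → roll 5 (new)  [load 160/250]
  160 → roll 6 (new)  [load 160/250]
  110 → roll 7 (new)  [load 110/250]
7 paper rolls opened.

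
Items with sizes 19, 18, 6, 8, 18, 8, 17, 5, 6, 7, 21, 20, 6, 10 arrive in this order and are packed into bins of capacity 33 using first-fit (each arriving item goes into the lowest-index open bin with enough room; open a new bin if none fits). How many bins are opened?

  19 → bin 1 (new)  [load 19/33]
  18 → bin 2 (new)  [load 18/33]
  6 → bin 1  [load 25/33]
  8 → bin 1  [load 33/33]
  18 → bin 3 (new)  [load 18/33]
  8 → bin 2  [load 26/33]
  17 → bin 4 (new)  [load 17/33]
  5 → bin 2  [load 31/33]
  6 → bin 3  [load 24/33]
  7 → bin 3  [load 31/33]
  21 → bin 5 (new)  [load 21/33]
  20 → bin 6 (new)  [load 20/33]
  6 → bin 4  [load 23/33]
  10 → bin 4  [load 33/33]
6 bins opened.

6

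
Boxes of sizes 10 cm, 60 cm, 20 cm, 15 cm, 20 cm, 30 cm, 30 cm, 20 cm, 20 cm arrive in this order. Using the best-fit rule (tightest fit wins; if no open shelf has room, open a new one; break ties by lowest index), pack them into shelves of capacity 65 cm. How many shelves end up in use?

  10 → shelf 1 (new)  [load 10/65]
  60 → shelf 2 (new)  [load 60/65]
  20 → shelf 1  [load 30/65]
  15 → shelf 1  [load 45/65]
  20 → shelf 1  [load 65/65]
  30 → shelf 3 (new)  [load 30/65]
  30 → shelf 3  [load 60/65]
  20 → shelf 4 (new)  [load 20/65]
  20 → shelf 4  [load 40/65]
4 shelves opened.

4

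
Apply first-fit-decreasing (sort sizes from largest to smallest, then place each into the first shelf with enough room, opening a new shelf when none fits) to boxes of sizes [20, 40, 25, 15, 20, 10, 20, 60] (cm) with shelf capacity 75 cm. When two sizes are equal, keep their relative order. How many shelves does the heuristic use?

3

Sorted descending: 60, 40, 25, 20, 20, 20, 15, 10.
  60 → shelf 1 (new)  [load 60/75]
  40 → shelf 2 (new)  [load 40/75]
  25 → shelf 2  [load 65/75]
  20 → shelf 3 (new)  [load 20/75]
  20 → shelf 3  [load 40/75]
  20 → shelf 3  [load 60/75]
  15 → shelf 1  [load 75/75]
  10 → shelf 2  [load 75/75]
3 shelves opened.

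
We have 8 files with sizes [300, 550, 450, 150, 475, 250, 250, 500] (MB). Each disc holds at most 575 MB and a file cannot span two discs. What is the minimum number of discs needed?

6

Total = 550 + 500 + 475 + 450 + 300 + 250 + 250 + 150 = 2925 MB.
Lower bound: ⌈2925/575⌉ = 6 discs.
A packing using 6 discs:
  disc 1: 550 = 550
  disc 2: 500 = 500
  disc 3: 475 = 475
  disc 4: 450 = 450
  disc 5: 300 + 250 = 550
  disc 6: 250 + 150 = 400
This matches the lower bound, so 6 is optimal.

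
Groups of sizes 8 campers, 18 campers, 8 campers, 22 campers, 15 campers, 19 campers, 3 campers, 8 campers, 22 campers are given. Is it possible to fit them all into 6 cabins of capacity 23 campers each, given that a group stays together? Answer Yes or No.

Yes

A valid assignment using 6 cabins:
  cabin 1: 22 = 22
  cabin 2: 22 = 22
  cabin 3: 19 + 3 = 22
  cabin 4: 18 = 18
  cabin 5: 15 + 8 = 23
  cabin 6: 8 + 8 = 16
Every load is within 23 campers, so 6 cabins suffice.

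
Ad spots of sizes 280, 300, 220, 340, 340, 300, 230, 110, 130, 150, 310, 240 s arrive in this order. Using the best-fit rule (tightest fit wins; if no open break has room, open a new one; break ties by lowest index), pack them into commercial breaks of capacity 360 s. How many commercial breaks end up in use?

  280 → break 1 (new)  [load 280/360]
  300 → break 2 (new)  [load 300/360]
  220 → break 3 (new)  [load 220/360]
  340 → break 4 (new)  [load 340/360]
  340 → break 5 (new)  [load 340/360]
  300 → break 6 (new)  [load 300/360]
  230 → break 7 (new)  [load 230/360]
  110 → break 7  [load 340/360]
  130 → break 3  [load 350/360]
  150 → break 8 (new)  [load 150/360]
  310 → break 9 (new)  [load 310/360]
  240 → break 10 (new)  [load 240/360]
10 commercial breaks opened.

10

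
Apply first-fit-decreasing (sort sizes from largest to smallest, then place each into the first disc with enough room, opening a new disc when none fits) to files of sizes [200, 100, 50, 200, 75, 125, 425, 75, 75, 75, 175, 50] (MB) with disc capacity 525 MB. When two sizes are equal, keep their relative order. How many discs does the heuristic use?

4

Sorted descending: 425, 200, 200, 175, 125, 100, 75, 75, 75, 75, 50, 50.
  425 → disc 1 (new)  [load 425/525]
  200 → disc 2 (new)  [load 200/525]
  200 → disc 2  [load 400/525]
  175 → disc 3 (new)  [load 175/525]
  125 → disc 2  [load 525/525]
  100 → disc 1  [load 525/525]
  75 → disc 3  [load 250/525]
  75 → disc 3  [load 325/525]
  75 → disc 3  [load 400/525]
  75 → disc 3  [load 475/525]
  50 → disc 3  [load 525/525]
  50 → disc 4 (new)  [load 50/525]
4 discs opened.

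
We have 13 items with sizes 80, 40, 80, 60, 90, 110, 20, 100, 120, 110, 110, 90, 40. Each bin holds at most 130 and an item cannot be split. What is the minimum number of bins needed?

Total = 120 + 110 + 110 + 110 + 100 + 90 + 90 + 80 + 80 + 60 + 40 + 40 + 20 = 1050.
Lower bound: ⌈1050/130⌉ = 9 bins.
A packing using 10 bins:
  bin 1: 120 = 120
  bin 2: 110 + 20 = 130
  bin 3: 110 = 110
  bin 4: 110 = 110
  bin 5: 100 = 100
  bin 6: 90 + 40 = 130
  bin 7: 90 + 40 = 130
  bin 8: 80 = 80
  bin 9: 80 = 80
  bin 10: 60 = 60
No arrangement into 9 bins stays within capacity, so 10 is optimal.

10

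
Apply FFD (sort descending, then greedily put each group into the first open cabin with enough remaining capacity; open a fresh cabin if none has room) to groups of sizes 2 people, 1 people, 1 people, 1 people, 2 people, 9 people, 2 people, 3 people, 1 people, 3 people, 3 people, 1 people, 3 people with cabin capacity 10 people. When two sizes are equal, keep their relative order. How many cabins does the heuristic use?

Sorted descending: 9, 3, 3, 3, 3, 2, 2, 2, 1, 1, 1, 1, 1.
  9 → cabin 1 (new)  [load 9/10]
  3 → cabin 2 (new)  [load 3/10]
  3 → cabin 2  [load 6/10]
  3 → cabin 2  [load 9/10]
  3 → cabin 3 (new)  [load 3/10]
  2 → cabin 3  [load 5/10]
  2 → cabin 3  [load 7/10]
  2 → cabin 3  [load 9/10]
  1 → cabin 1  [load 10/10]
  1 → cabin 2  [load 10/10]
  1 → cabin 3  [load 10/10]
  1 → cabin 4 (new)  [load 1/10]
  1 → cabin 4  [load 2/10]
4 cabins opened.

4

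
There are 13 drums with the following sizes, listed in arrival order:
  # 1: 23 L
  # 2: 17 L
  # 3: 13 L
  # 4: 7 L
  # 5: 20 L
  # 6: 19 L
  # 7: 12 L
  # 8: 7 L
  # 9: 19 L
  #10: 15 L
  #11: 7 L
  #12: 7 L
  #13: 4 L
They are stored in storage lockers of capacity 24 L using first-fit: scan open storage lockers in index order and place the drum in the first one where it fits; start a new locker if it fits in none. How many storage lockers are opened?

  23 → locker 1 (new)  [load 23/24]
  17 → locker 2 (new)  [load 17/24]
  13 → locker 3 (new)  [load 13/24]
  7 → locker 2  [load 24/24]
  20 → locker 4 (new)  [load 20/24]
  19 → locker 5 (new)  [load 19/24]
  12 → locker 6 (new)  [load 12/24]
  7 → locker 3  [load 20/24]
  19 → locker 7 (new)  [load 19/24]
  15 → locker 8 (new)  [load 15/24]
  7 → locker 6  [load 19/24]
  7 → locker 8  [load 22/24]
  4 → locker 3  [load 24/24]
8 storage lockers opened.

8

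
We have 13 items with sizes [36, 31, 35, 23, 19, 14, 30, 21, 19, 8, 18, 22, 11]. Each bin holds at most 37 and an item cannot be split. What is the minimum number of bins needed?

Total = 36 + 35 + 31 + 30 + 23 + 22 + 21 + 19 + 19 + 18 + 14 + 11 + 8 = 287.
Lower bound: ⌈287/37⌉ = 8 bins.
Also, 9 items each exceed 37/2, and no two of those can share a bin, so at least 9 bins are needed.
A packing using 9 bins:
  bin 1: 36 = 36
  bin 2: 35 = 35
  bin 3: 31 = 31
  bin 4: 30 = 30
  bin 5: 23 + 14 = 37
  bin 6: 22 + 11 = 33
  bin 7: 21 + 8 = 29
  bin 8: 19 + 18 = 37
  bin 9: 19 = 19
This matches the lower bound, so 9 is optimal.

9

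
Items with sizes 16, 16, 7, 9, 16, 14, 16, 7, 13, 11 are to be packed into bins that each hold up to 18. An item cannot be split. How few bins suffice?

8

Total = 16 + 16 + 16 + 16 + 14 + 13 + 11 + 9 + 7 + 7 = 125.
Lower bound: ⌈125/18⌉ = 7 bins.
A packing using 8 bins:
  bin 1: 16 = 16
  bin 2: 16 = 16
  bin 3: 16 = 16
  bin 4: 16 = 16
  bin 5: 14 = 14
  bin 6: 13 = 13
  bin 7: 11 + 7 = 18
  bin 8: 9 + 7 = 16
No arrangement into 7 bins stays within capacity, so 8 is optimal.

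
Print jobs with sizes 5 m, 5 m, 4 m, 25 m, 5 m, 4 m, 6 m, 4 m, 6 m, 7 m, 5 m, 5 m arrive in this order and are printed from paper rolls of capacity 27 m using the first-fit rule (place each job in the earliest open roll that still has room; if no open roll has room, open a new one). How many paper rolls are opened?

  5 → roll 1 (new)  [load 5/27]
  5 → roll 1  [load 10/27]
  4 → roll 1  [load 14/27]
  25 → roll 2 (new)  [load 25/27]
  5 → roll 1  [load 19/27]
  4 → roll 1  [load 23/27]
  6 → roll 3 (new)  [load 6/27]
  4 → roll 1  [load 27/27]
  6 → roll 3  [load 12/27]
  7 → roll 3  [load 19/27]
  5 → roll 3  [load 24/27]
  5 → roll 4 (new)  [load 5/27]
4 paper rolls opened.

4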